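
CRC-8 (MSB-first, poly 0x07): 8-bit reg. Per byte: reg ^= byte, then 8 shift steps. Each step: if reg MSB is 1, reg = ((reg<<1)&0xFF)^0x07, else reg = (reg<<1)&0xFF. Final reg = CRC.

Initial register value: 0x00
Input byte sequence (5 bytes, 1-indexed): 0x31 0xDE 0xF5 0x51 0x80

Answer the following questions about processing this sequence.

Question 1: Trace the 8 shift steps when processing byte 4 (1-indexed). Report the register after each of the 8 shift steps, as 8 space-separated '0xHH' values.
After byte 1 (0x31): reg=0x97
After byte 2 (0xDE): reg=0xF8
After byte 3 (0xF5): reg=0x23
Register before byte 4: 0x23
After XOR with byte 0x51: 0x72

Answer: 0xE4 0xCF 0x99 0x35 0x6A 0xD4 0xAF 0x59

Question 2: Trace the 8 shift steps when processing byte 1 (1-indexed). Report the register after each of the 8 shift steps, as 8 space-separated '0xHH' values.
Answer: 0x62 0xC4 0x8F 0x19 0x32 0x64 0xC8 0x97

Derivation:
Register before byte 1: 0x00
After XOR with byte 0x31: 0x31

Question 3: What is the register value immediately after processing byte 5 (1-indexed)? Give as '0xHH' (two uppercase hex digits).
Answer: 0x01

Derivation:
After byte 1 (0x31): reg=0x97
After byte 2 (0xDE): reg=0xF8
After byte 3 (0xF5): reg=0x23
After byte 4 (0x51): reg=0x59
After byte 5 (0x80): reg=0x01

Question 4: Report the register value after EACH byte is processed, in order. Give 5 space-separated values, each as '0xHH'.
0x97 0xF8 0x23 0x59 0x01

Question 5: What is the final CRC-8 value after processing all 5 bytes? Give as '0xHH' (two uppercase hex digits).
Answer: 0x01

Derivation:
After byte 1 (0x31): reg=0x97
After byte 2 (0xDE): reg=0xF8
After byte 3 (0xF5): reg=0x23
After byte 4 (0x51): reg=0x59
After byte 5 (0x80): reg=0x01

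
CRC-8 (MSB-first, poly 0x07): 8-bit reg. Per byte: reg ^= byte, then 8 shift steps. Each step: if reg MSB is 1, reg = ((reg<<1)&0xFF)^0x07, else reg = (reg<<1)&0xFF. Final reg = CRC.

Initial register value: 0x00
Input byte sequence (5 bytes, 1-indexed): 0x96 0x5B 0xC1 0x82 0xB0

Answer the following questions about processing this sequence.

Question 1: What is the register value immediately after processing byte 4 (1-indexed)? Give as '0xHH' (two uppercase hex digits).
Answer: 0x95

Derivation:
After byte 1 (0x96): reg=0xEB
After byte 2 (0x5B): reg=0x19
After byte 3 (0xC1): reg=0x06
After byte 4 (0x82): reg=0x95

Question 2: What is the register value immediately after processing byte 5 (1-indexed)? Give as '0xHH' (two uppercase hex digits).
After byte 1 (0x96): reg=0xEB
After byte 2 (0x5B): reg=0x19
After byte 3 (0xC1): reg=0x06
After byte 4 (0x82): reg=0x95
After byte 5 (0xB0): reg=0xFB

Answer: 0xFB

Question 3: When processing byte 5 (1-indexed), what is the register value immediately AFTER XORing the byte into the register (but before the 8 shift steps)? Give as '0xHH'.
Register before byte 5: 0x95
Byte 5: 0xB0
0x95 XOR 0xB0 = 0x25

Answer: 0x25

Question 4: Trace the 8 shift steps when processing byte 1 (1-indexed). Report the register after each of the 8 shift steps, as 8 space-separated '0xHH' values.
Answer: 0x2B 0x56 0xAC 0x5F 0xBE 0x7B 0xF6 0xEB

Derivation:
Register before byte 1: 0x00
After XOR with byte 0x96: 0x96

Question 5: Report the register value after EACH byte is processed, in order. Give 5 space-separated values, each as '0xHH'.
0xEB 0x19 0x06 0x95 0xFB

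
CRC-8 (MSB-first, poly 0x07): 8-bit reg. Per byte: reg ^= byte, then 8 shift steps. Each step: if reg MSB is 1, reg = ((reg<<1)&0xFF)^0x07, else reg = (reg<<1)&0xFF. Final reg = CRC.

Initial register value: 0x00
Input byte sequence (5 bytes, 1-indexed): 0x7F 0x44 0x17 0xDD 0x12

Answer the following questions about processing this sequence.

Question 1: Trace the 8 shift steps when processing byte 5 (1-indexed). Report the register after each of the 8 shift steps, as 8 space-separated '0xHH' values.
Answer: 0xFB 0xF1 0xE5 0xCD 0x9D 0x3D 0x7A 0xF4

Derivation:
After byte 1 (0x7F): reg=0x7A
After byte 2 (0x44): reg=0xBA
After byte 3 (0x17): reg=0x4A
After byte 4 (0xDD): reg=0xEC
Register before byte 5: 0xEC
After XOR with byte 0x12: 0xFE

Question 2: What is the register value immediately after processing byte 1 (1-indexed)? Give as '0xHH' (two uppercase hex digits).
After byte 1 (0x7F): reg=0x7A

Answer: 0x7A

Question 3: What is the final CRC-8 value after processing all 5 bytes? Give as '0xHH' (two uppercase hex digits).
After byte 1 (0x7F): reg=0x7A
After byte 2 (0x44): reg=0xBA
After byte 3 (0x17): reg=0x4A
After byte 4 (0xDD): reg=0xEC
After byte 5 (0x12): reg=0xF4

Answer: 0xF4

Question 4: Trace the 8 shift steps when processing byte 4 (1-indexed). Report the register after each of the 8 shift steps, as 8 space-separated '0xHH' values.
Answer: 0x29 0x52 0xA4 0x4F 0x9E 0x3B 0x76 0xEC

Derivation:
After byte 1 (0x7F): reg=0x7A
After byte 2 (0x44): reg=0xBA
After byte 3 (0x17): reg=0x4A
Register before byte 4: 0x4A
After XOR with byte 0xDD: 0x97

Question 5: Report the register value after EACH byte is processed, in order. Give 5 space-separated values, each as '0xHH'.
0x7A 0xBA 0x4A 0xEC 0xF4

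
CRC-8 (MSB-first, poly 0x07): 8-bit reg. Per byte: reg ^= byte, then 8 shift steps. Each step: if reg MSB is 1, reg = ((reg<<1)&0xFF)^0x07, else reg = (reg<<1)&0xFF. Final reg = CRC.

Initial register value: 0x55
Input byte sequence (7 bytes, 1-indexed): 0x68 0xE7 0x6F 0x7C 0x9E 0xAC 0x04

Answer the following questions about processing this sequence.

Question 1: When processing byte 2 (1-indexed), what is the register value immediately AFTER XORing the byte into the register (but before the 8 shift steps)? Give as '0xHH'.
Register before byte 2: 0xB3
Byte 2: 0xE7
0xB3 XOR 0xE7 = 0x54

Answer: 0x54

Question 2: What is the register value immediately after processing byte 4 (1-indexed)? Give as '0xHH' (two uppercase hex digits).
After byte 1 (0x68): reg=0xB3
After byte 2 (0xE7): reg=0xAB
After byte 3 (0x6F): reg=0x52
After byte 4 (0x7C): reg=0xCA

Answer: 0xCA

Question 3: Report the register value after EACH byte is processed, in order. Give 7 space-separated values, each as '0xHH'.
0xB3 0xAB 0x52 0xCA 0xAB 0x15 0x77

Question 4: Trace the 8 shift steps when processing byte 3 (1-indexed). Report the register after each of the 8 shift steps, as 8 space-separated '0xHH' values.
Answer: 0x8F 0x19 0x32 0x64 0xC8 0x97 0x29 0x52

Derivation:
After byte 1 (0x68): reg=0xB3
After byte 2 (0xE7): reg=0xAB
Register before byte 3: 0xAB
After XOR with byte 0x6F: 0xC4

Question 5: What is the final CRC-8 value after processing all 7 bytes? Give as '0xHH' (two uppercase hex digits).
Answer: 0x77

Derivation:
After byte 1 (0x68): reg=0xB3
After byte 2 (0xE7): reg=0xAB
After byte 3 (0x6F): reg=0x52
After byte 4 (0x7C): reg=0xCA
After byte 5 (0x9E): reg=0xAB
After byte 6 (0xAC): reg=0x15
After byte 7 (0x04): reg=0x77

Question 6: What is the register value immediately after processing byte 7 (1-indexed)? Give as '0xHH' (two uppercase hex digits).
Answer: 0x77

Derivation:
After byte 1 (0x68): reg=0xB3
After byte 2 (0xE7): reg=0xAB
After byte 3 (0x6F): reg=0x52
After byte 4 (0x7C): reg=0xCA
After byte 5 (0x9E): reg=0xAB
After byte 6 (0xAC): reg=0x15
After byte 7 (0x04): reg=0x77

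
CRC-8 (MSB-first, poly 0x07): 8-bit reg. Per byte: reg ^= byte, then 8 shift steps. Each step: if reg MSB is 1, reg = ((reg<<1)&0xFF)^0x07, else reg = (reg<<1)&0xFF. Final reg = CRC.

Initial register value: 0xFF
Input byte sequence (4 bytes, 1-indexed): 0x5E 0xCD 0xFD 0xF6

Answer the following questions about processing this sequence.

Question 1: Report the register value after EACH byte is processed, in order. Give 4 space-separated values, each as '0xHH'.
0x6E 0x60 0xDA 0xC4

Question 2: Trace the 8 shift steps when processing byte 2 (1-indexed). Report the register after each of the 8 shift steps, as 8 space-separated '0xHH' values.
Answer: 0x41 0x82 0x03 0x06 0x0C 0x18 0x30 0x60

Derivation:
After byte 1 (0x5E): reg=0x6E
Register before byte 2: 0x6E
After XOR with byte 0xCD: 0xA3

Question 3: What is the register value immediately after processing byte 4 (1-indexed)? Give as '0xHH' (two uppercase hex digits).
Answer: 0xC4

Derivation:
After byte 1 (0x5E): reg=0x6E
After byte 2 (0xCD): reg=0x60
After byte 3 (0xFD): reg=0xDA
After byte 4 (0xF6): reg=0xC4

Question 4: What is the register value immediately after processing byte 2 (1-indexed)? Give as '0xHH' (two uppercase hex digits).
After byte 1 (0x5E): reg=0x6E
After byte 2 (0xCD): reg=0x60

Answer: 0x60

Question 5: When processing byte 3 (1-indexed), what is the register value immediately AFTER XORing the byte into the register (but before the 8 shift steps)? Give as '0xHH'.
Register before byte 3: 0x60
Byte 3: 0xFD
0x60 XOR 0xFD = 0x9D

Answer: 0x9D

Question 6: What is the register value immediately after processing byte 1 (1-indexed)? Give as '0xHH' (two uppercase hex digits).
Answer: 0x6E

Derivation:
After byte 1 (0x5E): reg=0x6E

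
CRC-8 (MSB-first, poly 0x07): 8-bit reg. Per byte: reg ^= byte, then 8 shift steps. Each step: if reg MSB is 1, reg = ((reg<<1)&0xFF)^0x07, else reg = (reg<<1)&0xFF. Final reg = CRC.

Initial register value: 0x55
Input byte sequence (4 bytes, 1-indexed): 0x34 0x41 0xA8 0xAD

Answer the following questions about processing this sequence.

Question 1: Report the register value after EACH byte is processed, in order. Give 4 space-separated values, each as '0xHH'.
0x20 0x20 0xB1 0x54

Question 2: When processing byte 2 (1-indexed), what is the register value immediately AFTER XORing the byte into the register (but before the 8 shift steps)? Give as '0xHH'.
Answer: 0x61

Derivation:
Register before byte 2: 0x20
Byte 2: 0x41
0x20 XOR 0x41 = 0x61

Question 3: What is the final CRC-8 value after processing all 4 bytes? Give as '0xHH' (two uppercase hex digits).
Answer: 0x54

Derivation:
After byte 1 (0x34): reg=0x20
After byte 2 (0x41): reg=0x20
After byte 3 (0xA8): reg=0xB1
After byte 4 (0xAD): reg=0x54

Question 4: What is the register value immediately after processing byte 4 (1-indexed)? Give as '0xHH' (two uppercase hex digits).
Answer: 0x54

Derivation:
After byte 1 (0x34): reg=0x20
After byte 2 (0x41): reg=0x20
After byte 3 (0xA8): reg=0xB1
After byte 4 (0xAD): reg=0x54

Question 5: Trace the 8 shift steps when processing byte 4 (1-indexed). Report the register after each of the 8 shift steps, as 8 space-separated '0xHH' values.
After byte 1 (0x34): reg=0x20
After byte 2 (0x41): reg=0x20
After byte 3 (0xA8): reg=0xB1
Register before byte 4: 0xB1
After XOR with byte 0xAD: 0x1C

Answer: 0x38 0x70 0xE0 0xC7 0x89 0x15 0x2A 0x54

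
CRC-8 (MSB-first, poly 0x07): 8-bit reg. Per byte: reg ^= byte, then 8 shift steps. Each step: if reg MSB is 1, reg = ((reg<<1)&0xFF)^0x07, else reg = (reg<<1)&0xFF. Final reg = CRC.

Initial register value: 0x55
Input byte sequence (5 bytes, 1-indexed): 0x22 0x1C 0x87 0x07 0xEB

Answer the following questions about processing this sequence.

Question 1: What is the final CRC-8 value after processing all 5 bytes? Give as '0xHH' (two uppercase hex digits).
Answer: 0xD1

Derivation:
After byte 1 (0x22): reg=0x42
After byte 2 (0x1C): reg=0x9D
After byte 3 (0x87): reg=0x46
After byte 4 (0x07): reg=0xC0
After byte 5 (0xEB): reg=0xD1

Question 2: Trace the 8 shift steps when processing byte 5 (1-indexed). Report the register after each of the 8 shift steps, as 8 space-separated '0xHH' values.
Answer: 0x56 0xAC 0x5F 0xBE 0x7B 0xF6 0xEB 0xD1

Derivation:
After byte 1 (0x22): reg=0x42
After byte 2 (0x1C): reg=0x9D
After byte 3 (0x87): reg=0x46
After byte 4 (0x07): reg=0xC0
Register before byte 5: 0xC0
After XOR with byte 0xEB: 0x2B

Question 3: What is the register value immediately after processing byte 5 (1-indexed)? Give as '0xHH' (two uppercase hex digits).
After byte 1 (0x22): reg=0x42
After byte 2 (0x1C): reg=0x9D
After byte 3 (0x87): reg=0x46
After byte 4 (0x07): reg=0xC0
After byte 5 (0xEB): reg=0xD1

Answer: 0xD1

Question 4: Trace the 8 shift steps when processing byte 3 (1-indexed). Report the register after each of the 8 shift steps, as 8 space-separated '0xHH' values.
After byte 1 (0x22): reg=0x42
After byte 2 (0x1C): reg=0x9D
Register before byte 3: 0x9D
After XOR with byte 0x87: 0x1A

Answer: 0x34 0x68 0xD0 0xA7 0x49 0x92 0x23 0x46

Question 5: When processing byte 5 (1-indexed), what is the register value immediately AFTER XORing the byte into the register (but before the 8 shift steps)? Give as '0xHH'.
Register before byte 5: 0xC0
Byte 5: 0xEB
0xC0 XOR 0xEB = 0x2B

Answer: 0x2B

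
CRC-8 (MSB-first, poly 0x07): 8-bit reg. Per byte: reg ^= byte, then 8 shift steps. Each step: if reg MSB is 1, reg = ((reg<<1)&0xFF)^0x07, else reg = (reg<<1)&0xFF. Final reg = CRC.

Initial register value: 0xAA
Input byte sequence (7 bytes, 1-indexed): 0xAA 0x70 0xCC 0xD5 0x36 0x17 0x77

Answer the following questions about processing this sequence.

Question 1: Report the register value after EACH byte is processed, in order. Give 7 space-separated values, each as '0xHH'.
0x00 0x57 0xC8 0x53 0x3C 0xD1 0x7B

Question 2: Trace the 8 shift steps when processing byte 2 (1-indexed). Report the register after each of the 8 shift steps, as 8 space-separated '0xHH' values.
After byte 1 (0xAA): reg=0x00
Register before byte 2: 0x00
After XOR with byte 0x70: 0x70

Answer: 0xE0 0xC7 0x89 0x15 0x2A 0x54 0xA8 0x57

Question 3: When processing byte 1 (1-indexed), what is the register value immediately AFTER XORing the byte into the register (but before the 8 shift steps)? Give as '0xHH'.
Register before byte 1: 0xAA
Byte 1: 0xAA
0xAA XOR 0xAA = 0x00

Answer: 0x00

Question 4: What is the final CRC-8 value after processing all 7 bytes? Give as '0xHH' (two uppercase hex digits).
After byte 1 (0xAA): reg=0x00
After byte 2 (0x70): reg=0x57
After byte 3 (0xCC): reg=0xC8
After byte 4 (0xD5): reg=0x53
After byte 5 (0x36): reg=0x3C
After byte 6 (0x17): reg=0xD1
After byte 7 (0x77): reg=0x7B

Answer: 0x7B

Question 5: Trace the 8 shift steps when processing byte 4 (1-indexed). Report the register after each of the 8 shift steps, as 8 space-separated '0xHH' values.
After byte 1 (0xAA): reg=0x00
After byte 2 (0x70): reg=0x57
After byte 3 (0xCC): reg=0xC8
Register before byte 4: 0xC8
After XOR with byte 0xD5: 0x1D

Answer: 0x3A 0x74 0xE8 0xD7 0xA9 0x55 0xAA 0x53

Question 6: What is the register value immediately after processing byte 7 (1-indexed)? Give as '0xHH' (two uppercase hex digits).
After byte 1 (0xAA): reg=0x00
After byte 2 (0x70): reg=0x57
After byte 3 (0xCC): reg=0xC8
After byte 4 (0xD5): reg=0x53
After byte 5 (0x36): reg=0x3C
After byte 6 (0x17): reg=0xD1
After byte 7 (0x77): reg=0x7B

Answer: 0x7B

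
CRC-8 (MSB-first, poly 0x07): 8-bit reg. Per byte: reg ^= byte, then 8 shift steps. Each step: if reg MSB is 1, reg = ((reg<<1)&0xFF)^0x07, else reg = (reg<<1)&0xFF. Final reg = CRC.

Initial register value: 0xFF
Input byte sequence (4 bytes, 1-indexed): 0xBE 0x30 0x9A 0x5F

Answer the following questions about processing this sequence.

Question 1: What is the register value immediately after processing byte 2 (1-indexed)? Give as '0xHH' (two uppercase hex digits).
After byte 1 (0xBE): reg=0xC0
After byte 2 (0x30): reg=0xDE

Answer: 0xDE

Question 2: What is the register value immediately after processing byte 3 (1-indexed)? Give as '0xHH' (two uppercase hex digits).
Answer: 0xDB

Derivation:
After byte 1 (0xBE): reg=0xC0
After byte 2 (0x30): reg=0xDE
After byte 3 (0x9A): reg=0xDB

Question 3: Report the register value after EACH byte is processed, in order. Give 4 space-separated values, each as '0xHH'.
0xC0 0xDE 0xDB 0x95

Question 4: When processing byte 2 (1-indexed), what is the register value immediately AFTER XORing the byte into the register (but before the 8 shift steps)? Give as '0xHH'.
Register before byte 2: 0xC0
Byte 2: 0x30
0xC0 XOR 0x30 = 0xF0

Answer: 0xF0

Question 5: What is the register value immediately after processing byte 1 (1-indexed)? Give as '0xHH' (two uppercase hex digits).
After byte 1 (0xBE): reg=0xC0

Answer: 0xC0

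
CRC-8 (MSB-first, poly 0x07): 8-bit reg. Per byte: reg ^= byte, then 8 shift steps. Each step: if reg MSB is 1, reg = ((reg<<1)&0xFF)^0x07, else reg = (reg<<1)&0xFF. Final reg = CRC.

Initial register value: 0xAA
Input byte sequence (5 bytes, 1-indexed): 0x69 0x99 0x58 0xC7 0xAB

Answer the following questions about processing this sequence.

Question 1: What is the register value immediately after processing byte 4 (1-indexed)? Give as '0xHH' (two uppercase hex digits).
Answer: 0xFC

Derivation:
After byte 1 (0x69): reg=0x47
After byte 2 (0x99): reg=0x14
After byte 3 (0x58): reg=0xE3
After byte 4 (0xC7): reg=0xFC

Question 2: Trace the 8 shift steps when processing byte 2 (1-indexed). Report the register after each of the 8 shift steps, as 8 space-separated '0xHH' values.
Answer: 0xBB 0x71 0xE2 0xC3 0x81 0x05 0x0A 0x14

Derivation:
After byte 1 (0x69): reg=0x47
Register before byte 2: 0x47
After XOR with byte 0x99: 0xDE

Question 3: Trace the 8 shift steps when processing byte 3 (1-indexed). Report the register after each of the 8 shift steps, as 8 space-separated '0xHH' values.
Answer: 0x98 0x37 0x6E 0xDC 0xBF 0x79 0xF2 0xE3

Derivation:
After byte 1 (0x69): reg=0x47
After byte 2 (0x99): reg=0x14
Register before byte 3: 0x14
After XOR with byte 0x58: 0x4C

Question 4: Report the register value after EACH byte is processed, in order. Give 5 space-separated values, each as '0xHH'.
0x47 0x14 0xE3 0xFC 0xA2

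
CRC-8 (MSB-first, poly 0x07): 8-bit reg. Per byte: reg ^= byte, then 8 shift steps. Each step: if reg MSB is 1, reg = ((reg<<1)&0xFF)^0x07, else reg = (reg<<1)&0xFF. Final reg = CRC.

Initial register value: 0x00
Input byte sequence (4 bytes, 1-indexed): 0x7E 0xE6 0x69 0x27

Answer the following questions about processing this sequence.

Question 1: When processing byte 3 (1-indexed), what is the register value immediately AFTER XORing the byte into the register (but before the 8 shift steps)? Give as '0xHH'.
Answer: 0xA1

Derivation:
Register before byte 3: 0xC8
Byte 3: 0x69
0xC8 XOR 0x69 = 0xA1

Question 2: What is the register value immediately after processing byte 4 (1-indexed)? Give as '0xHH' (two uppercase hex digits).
After byte 1 (0x7E): reg=0x7D
After byte 2 (0xE6): reg=0xC8
After byte 3 (0x69): reg=0x6E
After byte 4 (0x27): reg=0xF8

Answer: 0xF8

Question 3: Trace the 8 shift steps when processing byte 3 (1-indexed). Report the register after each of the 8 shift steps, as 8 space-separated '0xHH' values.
After byte 1 (0x7E): reg=0x7D
After byte 2 (0xE6): reg=0xC8
Register before byte 3: 0xC8
After XOR with byte 0x69: 0xA1

Answer: 0x45 0x8A 0x13 0x26 0x4C 0x98 0x37 0x6E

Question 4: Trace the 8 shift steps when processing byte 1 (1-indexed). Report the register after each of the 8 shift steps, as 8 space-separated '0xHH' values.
Answer: 0xFC 0xFF 0xF9 0xF5 0xED 0xDD 0xBD 0x7D

Derivation:
Register before byte 1: 0x00
After XOR with byte 0x7E: 0x7E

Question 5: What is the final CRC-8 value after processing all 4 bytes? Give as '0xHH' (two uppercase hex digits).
Answer: 0xF8

Derivation:
After byte 1 (0x7E): reg=0x7D
After byte 2 (0xE6): reg=0xC8
After byte 3 (0x69): reg=0x6E
After byte 4 (0x27): reg=0xF8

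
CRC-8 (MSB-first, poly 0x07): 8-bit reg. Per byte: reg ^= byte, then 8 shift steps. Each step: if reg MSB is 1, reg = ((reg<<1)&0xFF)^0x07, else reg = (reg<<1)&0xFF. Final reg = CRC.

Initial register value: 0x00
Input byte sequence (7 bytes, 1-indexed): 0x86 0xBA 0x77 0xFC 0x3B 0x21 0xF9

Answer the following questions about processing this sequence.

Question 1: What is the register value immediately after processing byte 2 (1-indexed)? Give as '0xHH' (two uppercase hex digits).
Answer: 0xE7

Derivation:
After byte 1 (0x86): reg=0x9B
After byte 2 (0xBA): reg=0xE7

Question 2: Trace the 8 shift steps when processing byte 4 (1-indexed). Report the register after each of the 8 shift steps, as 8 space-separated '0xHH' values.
After byte 1 (0x86): reg=0x9B
After byte 2 (0xBA): reg=0xE7
After byte 3 (0x77): reg=0xF9
Register before byte 4: 0xF9
After XOR with byte 0xFC: 0x05

Answer: 0x0A 0x14 0x28 0x50 0xA0 0x47 0x8E 0x1B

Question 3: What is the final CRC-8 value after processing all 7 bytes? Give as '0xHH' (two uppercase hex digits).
Answer: 0x19

Derivation:
After byte 1 (0x86): reg=0x9B
After byte 2 (0xBA): reg=0xE7
After byte 3 (0x77): reg=0xF9
After byte 4 (0xFC): reg=0x1B
After byte 5 (0x3B): reg=0xE0
After byte 6 (0x21): reg=0x49
After byte 7 (0xF9): reg=0x19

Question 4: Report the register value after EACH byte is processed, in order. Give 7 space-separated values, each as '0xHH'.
0x9B 0xE7 0xF9 0x1B 0xE0 0x49 0x19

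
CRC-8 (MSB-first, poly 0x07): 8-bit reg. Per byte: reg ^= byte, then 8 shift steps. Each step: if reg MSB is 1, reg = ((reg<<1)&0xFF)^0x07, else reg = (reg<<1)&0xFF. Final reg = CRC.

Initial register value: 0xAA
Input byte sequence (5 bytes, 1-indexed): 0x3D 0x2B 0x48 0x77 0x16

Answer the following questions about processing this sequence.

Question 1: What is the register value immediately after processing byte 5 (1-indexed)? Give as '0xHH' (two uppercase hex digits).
Answer: 0xB4

Derivation:
After byte 1 (0x3D): reg=0xEC
After byte 2 (0x2B): reg=0x5B
After byte 3 (0x48): reg=0x79
After byte 4 (0x77): reg=0x2A
After byte 5 (0x16): reg=0xB4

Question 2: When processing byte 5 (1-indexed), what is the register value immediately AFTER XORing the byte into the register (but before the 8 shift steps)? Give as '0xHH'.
Answer: 0x3C

Derivation:
Register before byte 5: 0x2A
Byte 5: 0x16
0x2A XOR 0x16 = 0x3C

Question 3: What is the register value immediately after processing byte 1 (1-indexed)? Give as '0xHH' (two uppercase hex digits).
After byte 1 (0x3D): reg=0xEC

Answer: 0xEC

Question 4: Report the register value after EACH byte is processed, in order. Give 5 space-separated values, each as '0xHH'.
0xEC 0x5B 0x79 0x2A 0xB4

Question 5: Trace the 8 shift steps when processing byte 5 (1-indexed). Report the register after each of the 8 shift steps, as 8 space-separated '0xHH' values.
Answer: 0x78 0xF0 0xE7 0xC9 0x95 0x2D 0x5A 0xB4

Derivation:
After byte 1 (0x3D): reg=0xEC
After byte 2 (0x2B): reg=0x5B
After byte 3 (0x48): reg=0x79
After byte 4 (0x77): reg=0x2A
Register before byte 5: 0x2A
After XOR with byte 0x16: 0x3C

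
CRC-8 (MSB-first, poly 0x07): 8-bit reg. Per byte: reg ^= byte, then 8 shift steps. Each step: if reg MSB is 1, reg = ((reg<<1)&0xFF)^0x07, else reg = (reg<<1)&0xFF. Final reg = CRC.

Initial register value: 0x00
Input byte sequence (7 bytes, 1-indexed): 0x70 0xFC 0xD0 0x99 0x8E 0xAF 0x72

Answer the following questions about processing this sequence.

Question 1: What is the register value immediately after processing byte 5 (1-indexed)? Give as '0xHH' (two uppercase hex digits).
After byte 1 (0x70): reg=0x57
After byte 2 (0xFC): reg=0x58
After byte 3 (0xD0): reg=0xB1
After byte 4 (0x99): reg=0xD8
After byte 5 (0x8E): reg=0xA5

Answer: 0xA5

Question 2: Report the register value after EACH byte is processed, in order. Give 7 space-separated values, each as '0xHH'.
0x57 0x58 0xB1 0xD8 0xA5 0x36 0xDB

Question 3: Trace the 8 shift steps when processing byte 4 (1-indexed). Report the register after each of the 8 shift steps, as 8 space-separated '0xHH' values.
After byte 1 (0x70): reg=0x57
After byte 2 (0xFC): reg=0x58
After byte 3 (0xD0): reg=0xB1
Register before byte 4: 0xB1
After XOR with byte 0x99: 0x28

Answer: 0x50 0xA0 0x47 0x8E 0x1B 0x36 0x6C 0xD8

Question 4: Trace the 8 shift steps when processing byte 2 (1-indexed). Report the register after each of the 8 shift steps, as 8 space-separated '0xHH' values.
Answer: 0x51 0xA2 0x43 0x86 0x0B 0x16 0x2C 0x58

Derivation:
After byte 1 (0x70): reg=0x57
Register before byte 2: 0x57
After XOR with byte 0xFC: 0xAB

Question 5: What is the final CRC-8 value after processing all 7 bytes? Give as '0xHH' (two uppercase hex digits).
Answer: 0xDB

Derivation:
After byte 1 (0x70): reg=0x57
After byte 2 (0xFC): reg=0x58
After byte 3 (0xD0): reg=0xB1
After byte 4 (0x99): reg=0xD8
After byte 5 (0x8E): reg=0xA5
After byte 6 (0xAF): reg=0x36
After byte 7 (0x72): reg=0xDB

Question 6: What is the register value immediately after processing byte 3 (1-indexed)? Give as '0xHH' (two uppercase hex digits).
After byte 1 (0x70): reg=0x57
After byte 2 (0xFC): reg=0x58
After byte 3 (0xD0): reg=0xB1

Answer: 0xB1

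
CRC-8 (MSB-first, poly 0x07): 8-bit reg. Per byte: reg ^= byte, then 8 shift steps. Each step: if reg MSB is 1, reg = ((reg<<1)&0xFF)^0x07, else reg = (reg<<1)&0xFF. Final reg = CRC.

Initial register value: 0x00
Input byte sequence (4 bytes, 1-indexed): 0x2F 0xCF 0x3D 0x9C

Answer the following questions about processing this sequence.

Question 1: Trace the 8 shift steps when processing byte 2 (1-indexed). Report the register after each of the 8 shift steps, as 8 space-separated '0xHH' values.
Answer: 0x04 0x08 0x10 0x20 0x40 0x80 0x07 0x0E

Derivation:
After byte 1 (0x2F): reg=0xCD
Register before byte 2: 0xCD
After XOR with byte 0xCF: 0x02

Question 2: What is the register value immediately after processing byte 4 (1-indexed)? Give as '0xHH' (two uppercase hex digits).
After byte 1 (0x2F): reg=0xCD
After byte 2 (0xCF): reg=0x0E
After byte 3 (0x3D): reg=0x99
After byte 4 (0x9C): reg=0x1B

Answer: 0x1B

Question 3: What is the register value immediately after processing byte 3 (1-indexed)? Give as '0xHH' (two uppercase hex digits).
After byte 1 (0x2F): reg=0xCD
After byte 2 (0xCF): reg=0x0E
After byte 3 (0x3D): reg=0x99

Answer: 0x99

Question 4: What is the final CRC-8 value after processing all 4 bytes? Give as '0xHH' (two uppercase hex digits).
Answer: 0x1B

Derivation:
After byte 1 (0x2F): reg=0xCD
After byte 2 (0xCF): reg=0x0E
After byte 3 (0x3D): reg=0x99
After byte 4 (0x9C): reg=0x1B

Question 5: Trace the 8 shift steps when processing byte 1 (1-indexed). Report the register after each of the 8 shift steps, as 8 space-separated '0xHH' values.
Answer: 0x5E 0xBC 0x7F 0xFE 0xFB 0xF1 0xE5 0xCD

Derivation:
Register before byte 1: 0x00
After XOR with byte 0x2F: 0x2F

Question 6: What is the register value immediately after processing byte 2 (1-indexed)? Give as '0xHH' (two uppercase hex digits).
After byte 1 (0x2F): reg=0xCD
After byte 2 (0xCF): reg=0x0E

Answer: 0x0E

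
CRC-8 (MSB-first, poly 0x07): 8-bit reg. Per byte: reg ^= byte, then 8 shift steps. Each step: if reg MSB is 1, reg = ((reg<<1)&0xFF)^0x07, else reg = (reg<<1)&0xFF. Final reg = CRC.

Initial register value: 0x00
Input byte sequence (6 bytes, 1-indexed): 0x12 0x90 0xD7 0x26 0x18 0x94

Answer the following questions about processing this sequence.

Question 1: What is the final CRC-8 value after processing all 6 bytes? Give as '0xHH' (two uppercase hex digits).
Answer: 0xE2

Derivation:
After byte 1 (0x12): reg=0x7E
After byte 2 (0x90): reg=0x84
After byte 3 (0xD7): reg=0xBE
After byte 4 (0x26): reg=0xC1
After byte 5 (0x18): reg=0x01
After byte 6 (0x94): reg=0xE2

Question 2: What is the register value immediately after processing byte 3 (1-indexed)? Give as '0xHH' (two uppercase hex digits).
Answer: 0xBE

Derivation:
After byte 1 (0x12): reg=0x7E
After byte 2 (0x90): reg=0x84
After byte 3 (0xD7): reg=0xBE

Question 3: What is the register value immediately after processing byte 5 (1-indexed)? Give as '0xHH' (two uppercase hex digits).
After byte 1 (0x12): reg=0x7E
After byte 2 (0x90): reg=0x84
After byte 3 (0xD7): reg=0xBE
After byte 4 (0x26): reg=0xC1
After byte 5 (0x18): reg=0x01

Answer: 0x01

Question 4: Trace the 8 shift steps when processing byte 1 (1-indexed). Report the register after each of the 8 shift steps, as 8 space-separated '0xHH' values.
Register before byte 1: 0x00
After XOR with byte 0x12: 0x12

Answer: 0x24 0x48 0x90 0x27 0x4E 0x9C 0x3F 0x7E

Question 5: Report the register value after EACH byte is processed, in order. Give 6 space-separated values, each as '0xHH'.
0x7E 0x84 0xBE 0xC1 0x01 0xE2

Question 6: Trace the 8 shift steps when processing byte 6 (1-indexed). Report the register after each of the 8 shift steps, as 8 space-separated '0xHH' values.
Answer: 0x2D 0x5A 0xB4 0x6F 0xDE 0xBB 0x71 0xE2

Derivation:
After byte 1 (0x12): reg=0x7E
After byte 2 (0x90): reg=0x84
After byte 3 (0xD7): reg=0xBE
After byte 4 (0x26): reg=0xC1
After byte 5 (0x18): reg=0x01
Register before byte 6: 0x01
After XOR with byte 0x94: 0x95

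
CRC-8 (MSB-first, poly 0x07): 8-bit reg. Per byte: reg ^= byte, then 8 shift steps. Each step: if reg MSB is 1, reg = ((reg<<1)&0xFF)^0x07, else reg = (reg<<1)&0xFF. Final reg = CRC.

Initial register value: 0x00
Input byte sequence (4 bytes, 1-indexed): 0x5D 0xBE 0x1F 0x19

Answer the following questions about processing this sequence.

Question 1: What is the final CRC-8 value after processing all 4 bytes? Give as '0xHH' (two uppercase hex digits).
Answer: 0x1F

Derivation:
After byte 1 (0x5D): reg=0x94
After byte 2 (0xBE): reg=0xD6
After byte 3 (0x1F): reg=0x71
After byte 4 (0x19): reg=0x1F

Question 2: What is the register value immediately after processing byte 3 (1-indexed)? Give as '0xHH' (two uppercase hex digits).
After byte 1 (0x5D): reg=0x94
After byte 2 (0xBE): reg=0xD6
After byte 3 (0x1F): reg=0x71

Answer: 0x71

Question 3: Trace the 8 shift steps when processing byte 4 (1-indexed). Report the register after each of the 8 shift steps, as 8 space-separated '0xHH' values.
Answer: 0xD0 0xA7 0x49 0x92 0x23 0x46 0x8C 0x1F

Derivation:
After byte 1 (0x5D): reg=0x94
After byte 2 (0xBE): reg=0xD6
After byte 3 (0x1F): reg=0x71
Register before byte 4: 0x71
After XOR with byte 0x19: 0x68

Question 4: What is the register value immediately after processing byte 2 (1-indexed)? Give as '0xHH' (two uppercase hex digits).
Answer: 0xD6

Derivation:
After byte 1 (0x5D): reg=0x94
After byte 2 (0xBE): reg=0xD6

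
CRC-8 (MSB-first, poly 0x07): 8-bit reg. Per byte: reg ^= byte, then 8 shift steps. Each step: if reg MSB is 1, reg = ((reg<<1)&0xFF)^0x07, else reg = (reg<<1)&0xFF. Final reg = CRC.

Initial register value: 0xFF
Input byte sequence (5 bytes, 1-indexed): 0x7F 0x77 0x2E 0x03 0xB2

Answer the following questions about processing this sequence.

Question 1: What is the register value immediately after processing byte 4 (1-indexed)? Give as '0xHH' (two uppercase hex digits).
Answer: 0x31

Derivation:
After byte 1 (0x7F): reg=0x89
After byte 2 (0x77): reg=0xF4
After byte 3 (0x2E): reg=0x08
After byte 4 (0x03): reg=0x31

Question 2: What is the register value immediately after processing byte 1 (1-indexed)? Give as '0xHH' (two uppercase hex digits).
After byte 1 (0x7F): reg=0x89

Answer: 0x89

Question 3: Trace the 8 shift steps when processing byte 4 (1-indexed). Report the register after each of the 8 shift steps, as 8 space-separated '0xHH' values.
Answer: 0x16 0x2C 0x58 0xB0 0x67 0xCE 0x9B 0x31

Derivation:
After byte 1 (0x7F): reg=0x89
After byte 2 (0x77): reg=0xF4
After byte 3 (0x2E): reg=0x08
Register before byte 4: 0x08
After XOR with byte 0x03: 0x0B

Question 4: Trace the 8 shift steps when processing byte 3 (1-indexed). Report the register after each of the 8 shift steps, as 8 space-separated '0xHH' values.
After byte 1 (0x7F): reg=0x89
After byte 2 (0x77): reg=0xF4
Register before byte 3: 0xF4
After XOR with byte 0x2E: 0xDA

Answer: 0xB3 0x61 0xC2 0x83 0x01 0x02 0x04 0x08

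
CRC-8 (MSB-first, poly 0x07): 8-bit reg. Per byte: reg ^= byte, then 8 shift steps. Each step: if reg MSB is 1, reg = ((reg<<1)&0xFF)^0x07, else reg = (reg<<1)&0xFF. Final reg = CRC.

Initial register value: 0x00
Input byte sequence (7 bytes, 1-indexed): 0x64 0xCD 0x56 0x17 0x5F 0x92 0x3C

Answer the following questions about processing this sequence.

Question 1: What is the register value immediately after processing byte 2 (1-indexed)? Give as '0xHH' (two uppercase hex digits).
After byte 1 (0x64): reg=0x3B
After byte 2 (0xCD): reg=0xCC

Answer: 0xCC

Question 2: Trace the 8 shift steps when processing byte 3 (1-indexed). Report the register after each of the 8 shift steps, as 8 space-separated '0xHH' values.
Answer: 0x33 0x66 0xCC 0x9F 0x39 0x72 0xE4 0xCF

Derivation:
After byte 1 (0x64): reg=0x3B
After byte 2 (0xCD): reg=0xCC
Register before byte 3: 0xCC
After XOR with byte 0x56: 0x9A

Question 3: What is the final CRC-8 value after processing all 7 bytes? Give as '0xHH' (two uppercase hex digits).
After byte 1 (0x64): reg=0x3B
After byte 2 (0xCD): reg=0xCC
After byte 3 (0x56): reg=0xCF
After byte 4 (0x17): reg=0x06
After byte 5 (0x5F): reg=0x88
After byte 6 (0x92): reg=0x46
After byte 7 (0x3C): reg=0x61

Answer: 0x61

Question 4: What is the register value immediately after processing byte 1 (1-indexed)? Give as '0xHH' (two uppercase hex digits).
Answer: 0x3B

Derivation:
After byte 1 (0x64): reg=0x3B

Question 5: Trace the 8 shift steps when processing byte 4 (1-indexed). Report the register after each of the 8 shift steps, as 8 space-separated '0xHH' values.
After byte 1 (0x64): reg=0x3B
After byte 2 (0xCD): reg=0xCC
After byte 3 (0x56): reg=0xCF
Register before byte 4: 0xCF
After XOR with byte 0x17: 0xD8

Answer: 0xB7 0x69 0xD2 0xA3 0x41 0x82 0x03 0x06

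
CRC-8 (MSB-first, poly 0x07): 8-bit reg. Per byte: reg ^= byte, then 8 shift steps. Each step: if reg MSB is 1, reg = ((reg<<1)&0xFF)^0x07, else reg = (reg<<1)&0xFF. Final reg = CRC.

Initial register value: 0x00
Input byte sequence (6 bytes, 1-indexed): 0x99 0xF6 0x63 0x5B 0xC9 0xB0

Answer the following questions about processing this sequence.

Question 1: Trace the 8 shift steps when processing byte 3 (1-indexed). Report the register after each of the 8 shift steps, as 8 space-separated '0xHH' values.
Answer: 0xE1 0xC5 0x8D 0x1D 0x3A 0x74 0xE8 0xD7

Derivation:
After byte 1 (0x99): reg=0xC6
After byte 2 (0xF6): reg=0x90
Register before byte 3: 0x90
After XOR with byte 0x63: 0xF3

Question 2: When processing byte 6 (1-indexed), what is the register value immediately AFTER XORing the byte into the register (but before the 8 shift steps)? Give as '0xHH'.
Answer: 0x8B

Derivation:
Register before byte 6: 0x3B
Byte 6: 0xB0
0x3B XOR 0xB0 = 0x8B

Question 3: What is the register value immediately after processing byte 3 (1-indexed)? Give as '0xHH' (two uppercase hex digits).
Answer: 0xD7

Derivation:
After byte 1 (0x99): reg=0xC6
After byte 2 (0xF6): reg=0x90
After byte 3 (0x63): reg=0xD7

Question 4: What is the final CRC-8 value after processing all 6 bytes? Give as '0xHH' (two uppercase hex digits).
Answer: 0xB8

Derivation:
After byte 1 (0x99): reg=0xC6
After byte 2 (0xF6): reg=0x90
After byte 3 (0x63): reg=0xD7
After byte 4 (0x5B): reg=0xAD
After byte 5 (0xC9): reg=0x3B
After byte 6 (0xB0): reg=0xB8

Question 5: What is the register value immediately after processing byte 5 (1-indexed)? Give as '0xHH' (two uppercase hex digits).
After byte 1 (0x99): reg=0xC6
After byte 2 (0xF6): reg=0x90
After byte 3 (0x63): reg=0xD7
After byte 4 (0x5B): reg=0xAD
After byte 5 (0xC9): reg=0x3B

Answer: 0x3B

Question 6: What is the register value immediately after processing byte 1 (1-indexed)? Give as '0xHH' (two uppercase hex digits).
Answer: 0xC6

Derivation:
After byte 1 (0x99): reg=0xC6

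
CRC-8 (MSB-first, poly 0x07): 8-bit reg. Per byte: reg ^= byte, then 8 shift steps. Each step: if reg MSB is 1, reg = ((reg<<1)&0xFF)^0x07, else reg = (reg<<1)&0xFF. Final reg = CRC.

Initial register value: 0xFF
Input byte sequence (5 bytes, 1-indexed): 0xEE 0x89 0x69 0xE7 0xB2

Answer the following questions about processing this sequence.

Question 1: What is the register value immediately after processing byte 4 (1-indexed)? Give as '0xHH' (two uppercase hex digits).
After byte 1 (0xEE): reg=0x77
After byte 2 (0x89): reg=0xF4
After byte 3 (0x69): reg=0xDA
After byte 4 (0xE7): reg=0xB3

Answer: 0xB3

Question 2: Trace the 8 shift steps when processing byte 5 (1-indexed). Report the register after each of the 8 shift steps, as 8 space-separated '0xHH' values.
Answer: 0x02 0x04 0x08 0x10 0x20 0x40 0x80 0x07

Derivation:
After byte 1 (0xEE): reg=0x77
After byte 2 (0x89): reg=0xF4
After byte 3 (0x69): reg=0xDA
After byte 4 (0xE7): reg=0xB3
Register before byte 5: 0xB3
After XOR with byte 0xB2: 0x01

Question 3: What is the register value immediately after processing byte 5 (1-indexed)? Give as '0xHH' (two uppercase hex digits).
Answer: 0x07

Derivation:
After byte 1 (0xEE): reg=0x77
After byte 2 (0x89): reg=0xF4
After byte 3 (0x69): reg=0xDA
After byte 4 (0xE7): reg=0xB3
After byte 5 (0xB2): reg=0x07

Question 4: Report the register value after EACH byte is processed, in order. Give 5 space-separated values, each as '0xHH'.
0x77 0xF4 0xDA 0xB3 0x07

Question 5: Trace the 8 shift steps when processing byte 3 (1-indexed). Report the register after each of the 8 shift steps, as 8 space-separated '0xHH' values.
After byte 1 (0xEE): reg=0x77
After byte 2 (0x89): reg=0xF4
Register before byte 3: 0xF4
After XOR with byte 0x69: 0x9D

Answer: 0x3D 0x7A 0xF4 0xEF 0xD9 0xB5 0x6D 0xDA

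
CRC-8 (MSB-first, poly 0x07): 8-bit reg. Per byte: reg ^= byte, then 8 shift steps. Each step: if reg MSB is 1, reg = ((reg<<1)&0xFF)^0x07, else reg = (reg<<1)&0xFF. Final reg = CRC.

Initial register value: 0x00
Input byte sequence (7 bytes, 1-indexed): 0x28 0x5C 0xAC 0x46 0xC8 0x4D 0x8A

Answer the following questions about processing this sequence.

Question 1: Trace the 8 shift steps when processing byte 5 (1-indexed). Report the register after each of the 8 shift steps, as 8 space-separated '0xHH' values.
Answer: 0xB2 0x63 0xC6 0x8B 0x11 0x22 0x44 0x88

Derivation:
After byte 1 (0x28): reg=0xD8
After byte 2 (0x5C): reg=0x95
After byte 3 (0xAC): reg=0xAF
After byte 4 (0x46): reg=0x91
Register before byte 5: 0x91
After XOR with byte 0xC8: 0x59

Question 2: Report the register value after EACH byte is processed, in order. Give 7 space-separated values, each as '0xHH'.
0xD8 0x95 0xAF 0x91 0x88 0x55 0x13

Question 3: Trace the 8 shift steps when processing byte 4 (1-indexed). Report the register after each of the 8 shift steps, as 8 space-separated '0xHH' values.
Answer: 0xD5 0xAD 0x5D 0xBA 0x73 0xE6 0xCB 0x91

Derivation:
After byte 1 (0x28): reg=0xD8
After byte 2 (0x5C): reg=0x95
After byte 3 (0xAC): reg=0xAF
Register before byte 4: 0xAF
After XOR with byte 0x46: 0xE9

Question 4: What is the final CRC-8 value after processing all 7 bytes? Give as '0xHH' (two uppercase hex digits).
After byte 1 (0x28): reg=0xD8
After byte 2 (0x5C): reg=0x95
After byte 3 (0xAC): reg=0xAF
After byte 4 (0x46): reg=0x91
After byte 5 (0xC8): reg=0x88
After byte 6 (0x4D): reg=0x55
After byte 7 (0x8A): reg=0x13

Answer: 0x13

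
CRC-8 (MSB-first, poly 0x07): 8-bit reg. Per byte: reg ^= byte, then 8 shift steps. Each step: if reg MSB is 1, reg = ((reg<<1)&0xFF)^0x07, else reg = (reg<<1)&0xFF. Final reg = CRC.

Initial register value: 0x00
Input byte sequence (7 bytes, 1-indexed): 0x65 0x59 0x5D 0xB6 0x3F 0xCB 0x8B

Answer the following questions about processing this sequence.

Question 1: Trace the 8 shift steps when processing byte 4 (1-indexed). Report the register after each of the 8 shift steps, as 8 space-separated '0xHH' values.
After byte 1 (0x65): reg=0x3C
After byte 2 (0x59): reg=0x3C
After byte 3 (0x5D): reg=0x20
Register before byte 4: 0x20
After XOR with byte 0xB6: 0x96

Answer: 0x2B 0x56 0xAC 0x5F 0xBE 0x7B 0xF6 0xEB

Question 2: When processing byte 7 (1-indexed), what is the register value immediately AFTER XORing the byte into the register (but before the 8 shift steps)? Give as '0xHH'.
Register before byte 7: 0x91
Byte 7: 0x8B
0x91 XOR 0x8B = 0x1A

Answer: 0x1A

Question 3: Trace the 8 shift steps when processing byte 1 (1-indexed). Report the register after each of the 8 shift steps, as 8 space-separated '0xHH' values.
Answer: 0xCA 0x93 0x21 0x42 0x84 0x0F 0x1E 0x3C

Derivation:
Register before byte 1: 0x00
After XOR with byte 0x65: 0x65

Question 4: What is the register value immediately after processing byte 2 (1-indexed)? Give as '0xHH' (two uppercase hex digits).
After byte 1 (0x65): reg=0x3C
After byte 2 (0x59): reg=0x3C

Answer: 0x3C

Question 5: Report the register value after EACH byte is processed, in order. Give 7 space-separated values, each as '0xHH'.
0x3C 0x3C 0x20 0xEB 0x22 0x91 0x46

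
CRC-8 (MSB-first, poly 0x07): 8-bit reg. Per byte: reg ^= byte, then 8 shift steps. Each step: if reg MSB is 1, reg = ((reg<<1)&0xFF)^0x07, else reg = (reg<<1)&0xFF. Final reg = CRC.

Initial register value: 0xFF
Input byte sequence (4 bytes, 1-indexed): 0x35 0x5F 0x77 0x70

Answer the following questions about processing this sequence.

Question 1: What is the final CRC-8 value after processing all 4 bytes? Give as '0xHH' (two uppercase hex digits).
After byte 1 (0x35): reg=0x78
After byte 2 (0x5F): reg=0xF5
After byte 3 (0x77): reg=0x87
After byte 4 (0x70): reg=0xCB

Answer: 0xCB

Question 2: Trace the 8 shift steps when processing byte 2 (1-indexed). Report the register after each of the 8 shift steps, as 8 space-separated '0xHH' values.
Answer: 0x4E 0x9C 0x3F 0x7E 0xFC 0xFF 0xF9 0xF5

Derivation:
After byte 1 (0x35): reg=0x78
Register before byte 2: 0x78
After XOR with byte 0x5F: 0x27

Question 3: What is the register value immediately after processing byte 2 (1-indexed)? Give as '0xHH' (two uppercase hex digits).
Answer: 0xF5

Derivation:
After byte 1 (0x35): reg=0x78
After byte 2 (0x5F): reg=0xF5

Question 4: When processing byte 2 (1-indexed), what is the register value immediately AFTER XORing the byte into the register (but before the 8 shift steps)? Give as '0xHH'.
Register before byte 2: 0x78
Byte 2: 0x5F
0x78 XOR 0x5F = 0x27

Answer: 0x27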